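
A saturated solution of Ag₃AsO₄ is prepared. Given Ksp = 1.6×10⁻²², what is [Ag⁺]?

Ag₃AsO₄(s) ⇌ 3 Ag⁺(aq) + AsO₄³⁻(aq)
For each mole of Ag₃AsO₄ that dissolves per liter, [Ag⁺] = 3s and [AsO₄³⁻] = s; let s denote this solubility.
Ksp = [Ag⁺]^3[AsO₄³⁻] = (3s)^3 · s = 27s^4 = 1.6×10⁻²²
s = 1.6×10⁻⁶ M
[Ag⁺] = 3s = 4.7×10⁻⁶ M

4.7×10⁻⁶ M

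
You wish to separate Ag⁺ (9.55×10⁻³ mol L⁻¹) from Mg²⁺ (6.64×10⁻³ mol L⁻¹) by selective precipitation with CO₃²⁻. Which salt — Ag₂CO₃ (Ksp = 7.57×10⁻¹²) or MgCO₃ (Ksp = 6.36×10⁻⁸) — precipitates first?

Each salt precipitates once Q = Ksp for that salt.
For Ag₂CO₃: [CO₃²⁻] = (Ksp/[Ag⁺]^2) = 8.30×10⁻⁸ mol L⁻¹
For MgCO₃: [CO₃²⁻] = (Ksp/[Mg²⁺]) = 9.58×10⁻⁶ mol L⁻¹
Ag₂CO₃ requires the lower [CO₃²⁻], so it precipitates first.

Ag₂CO₃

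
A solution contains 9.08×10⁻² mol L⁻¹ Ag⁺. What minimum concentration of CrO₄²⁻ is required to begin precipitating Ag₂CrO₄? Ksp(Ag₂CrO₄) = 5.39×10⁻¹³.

6.54×10⁻¹¹ M

Precipitation of each salt begins when its ion product equals Ksp.
Ag₂CrO₄(s) ⇌ 2 Ag⁺(aq) + CrO₄²⁻(aq)
Ksp = [Ag⁺]^2[CrO₄²⁻] = [CrO₄²⁻](9.08×10⁻²)^2
[CrO₄²⁻] = 5.39×10⁻¹³ / (9.08×10⁻²)^2 = 6.54×10⁻¹¹
[CrO₄²⁻] = 6.54×10⁻¹¹ mol L⁻¹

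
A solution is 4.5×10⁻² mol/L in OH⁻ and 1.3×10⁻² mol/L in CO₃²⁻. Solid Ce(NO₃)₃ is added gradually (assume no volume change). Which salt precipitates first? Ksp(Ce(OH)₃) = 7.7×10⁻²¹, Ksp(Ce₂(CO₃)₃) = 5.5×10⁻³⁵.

Each salt precipitates once Q = Ksp for that salt.
For Ce(OH)₃: [Ce³⁺] = (Ksp/[OH⁻]^3) = 8.4×10⁻¹⁷ mol/L
For Ce₂(CO₃)₃: [Ce³⁺] = (Ksp/[CO₃²⁻]^3)^(1/2) = 5.0×10⁻¹⁵ mol/L
Ce(OH)₃ requires the lower [Ce³⁺], so it precipitates first.

Ce(OH)₃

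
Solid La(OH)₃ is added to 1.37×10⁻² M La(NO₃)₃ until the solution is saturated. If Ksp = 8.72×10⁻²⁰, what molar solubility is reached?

6.18×10⁻⁷ M

La(OH)₃(s) ⇌ La³⁺(aq) + 3 OH⁻(aq)
With La³⁺ already at 1.37×10⁻² M and s small, take [La³⁺] ≈ 1.37×10⁻² M and [OH⁻] = 3s.
Ksp = [La³⁺][OH⁻]^3 = (1.37×10⁻²)(3s)^3
(3s)^3 = 8.72×10⁻²⁰ / (1.37×10⁻²) = 6.36×10⁻¹⁸
s = 6.18×10⁻⁷ M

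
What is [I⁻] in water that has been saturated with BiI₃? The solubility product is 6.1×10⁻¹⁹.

BiI₃(s) ⇌ Bi³⁺(aq) + 3 I⁻(aq)
If s mol/L of BiI₃ dissolves, [Bi³⁺] = s and [I⁻] = 3s.
Ksp = [Bi³⁺][I⁻]^3 = s · (3s)^3 = 27s^4 = 6.1×10⁻¹⁹
s = 1.2×10⁻⁵ mol/L
[I⁻] = 3s = 3.7×10⁻⁵ mol/L

3.7×10⁻⁵ M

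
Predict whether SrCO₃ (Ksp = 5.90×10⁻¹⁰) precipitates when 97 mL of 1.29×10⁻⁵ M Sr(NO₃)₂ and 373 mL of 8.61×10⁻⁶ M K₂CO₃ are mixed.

After mixing, V = 97 mL + 373 mL = 470 mL.
[Sr²⁺] = (1.29×10⁻⁵)(97)/470 = 2.66×10⁻⁶ M
[CO₃²⁻] = (8.61×10⁻⁶)(373)/470 = 6.83×10⁻⁶ M
Q = [Sr²⁺][CO₃²⁻] = 1.82×10⁻¹¹
Since Q (1.82×10⁻¹¹) is less than Ksp (5.90×10⁻¹⁰), no SrCO₃ precipitates.

No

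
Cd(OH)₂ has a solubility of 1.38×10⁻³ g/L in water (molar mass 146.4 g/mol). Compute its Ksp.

Molar solubility s = (1.38×10⁻³ g/L) / (146.4 g/mol) = 9.4262×10⁻⁶ mol/L
Cd(OH)₂(s) ⇌ Cd²⁺(aq) + 2 OH⁻(aq)
If s mol/L of Cd(OH)₂ dissolves, [Cd²⁺] = s and [OH⁻] = 2s.
Ksp = [Cd²⁺][OH⁻]^2 = s · (2s)^2 = 4s^3
Ksp = 4 × (9.4262×10⁻⁶)^3 = 3.35×10⁻¹⁵

Ksp = 3.35×10⁻¹⁵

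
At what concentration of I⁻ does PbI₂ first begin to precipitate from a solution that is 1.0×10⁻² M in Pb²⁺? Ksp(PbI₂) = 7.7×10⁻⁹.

A salt starts to precipitate once the ion product Q reaches its Ksp.
PbI₂(s) ⇌ Pb²⁺(aq) + 2 I⁻(aq)
Ksp = [Pb²⁺][I⁻]^2 = [I⁻]^2(1.0×10⁻²)
[I⁻]^2 = 7.7×10⁻⁹ / (1.0×10⁻²) = 7.7×10⁻⁷
[I⁻] = 8.8×10⁻⁴ M

8.8×10⁻⁴ M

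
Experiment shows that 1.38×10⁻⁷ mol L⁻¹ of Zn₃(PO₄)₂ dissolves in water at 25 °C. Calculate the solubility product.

Zn₃(PO₄)₂(s) ⇌ 3 Zn²⁺(aq) + 2 PO₄³⁻(aq)
Let s be the molar solubility. Then [Zn²⁺] = 3s and [PO₄³⁻] = 2s.
Ksp = [Zn²⁺]^3[PO₄³⁻]^2 = (3s)^3 · (2s)^2 = 108s^5
Ksp = 108 × (1.38×10⁻⁷)^5 = 5.41×10⁻³³

Ksp = 5.41×10⁻³³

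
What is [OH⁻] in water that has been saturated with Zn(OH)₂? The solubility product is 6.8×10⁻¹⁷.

Zn(OH)₂(s) ⇌ Zn²⁺(aq) + 2 OH⁻(aq)
With molar solubility s: [Zn²⁺] = s, [OH⁻] = 2s.
Ksp = [Zn²⁺][OH⁻]^2 = s · (2s)^2 = 4s^3 = 6.8×10⁻¹⁷
s = 2.6×10⁻⁶ M
[OH⁻] = 2s = 5.1×10⁻⁶ M

5.1×10⁻⁶ M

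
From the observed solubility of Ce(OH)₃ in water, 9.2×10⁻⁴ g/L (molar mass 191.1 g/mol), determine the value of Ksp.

Convert to molarity: s = 9.2×10⁻⁴ / 191.1 = 4.814×10⁻⁶ mol/L
Ce(OH)₃(s) ⇌ Ce³⁺(aq) + 3 OH⁻(aq)
With molar solubility s: [Ce³⁺] = s, [OH⁻] = 3s.
Ksp = [Ce³⁺][OH⁻]^3 = s · (3s)^3 = 27s^4
Ksp = 27 × (4.814×10⁻⁶)^4 = 1.5×10⁻²⁰

Ksp = 1.5×10⁻²⁰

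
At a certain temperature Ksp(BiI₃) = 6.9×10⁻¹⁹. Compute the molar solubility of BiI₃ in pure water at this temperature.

1.3×10⁻⁵ M

BiI₃(s) ⇌ Bi³⁺(aq) + 3 I⁻(aq)
With molar solubility s: [Bi³⁺] = s, [I⁻] = 3s.
Ksp = [Bi³⁺][I⁻]^3 = s · (3s)^3 = 27s^4
27s^4 = 6.9×10⁻¹⁹  ⇒  s^4 = 2.6×10⁻²⁰
s = (2.6×10⁻²⁰)^(1/4) = 1.3×10⁻⁵ mol/L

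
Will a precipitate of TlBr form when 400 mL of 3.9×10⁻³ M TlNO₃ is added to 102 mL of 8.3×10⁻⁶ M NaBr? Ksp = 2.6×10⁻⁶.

Total volume after mixing = 400 + 102 = 502 mL.
[Tl⁺] = (3.9×10⁻³)(400)/502 = 3.1×10⁻³ M
[Br⁻] = (8.3×10⁻⁶)(102)/502 = 1.7×10⁻⁶ M
Q = [Tl⁺][Br⁻] = 5.2×10⁻⁹
Since Q (5.2×10⁻⁹) is less than Ksp (2.6×10⁻⁶), no TlBr precipitates.

No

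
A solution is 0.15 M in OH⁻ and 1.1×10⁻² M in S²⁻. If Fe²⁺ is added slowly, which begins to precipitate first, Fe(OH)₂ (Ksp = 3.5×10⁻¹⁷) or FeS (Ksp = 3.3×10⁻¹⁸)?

FeS

Precipitation of each salt begins when its ion product equals Ksp.
For Fe(OH)₂: [Fe²⁺] = (Ksp/[OH⁻]^2) = 1.6×10⁻¹⁵ M
For FeS: [Fe²⁺] = (Ksp/[S²⁻]) = 3.0×10⁻¹⁶ M
FeS requires the lower [Fe²⁺], so it precipitates first.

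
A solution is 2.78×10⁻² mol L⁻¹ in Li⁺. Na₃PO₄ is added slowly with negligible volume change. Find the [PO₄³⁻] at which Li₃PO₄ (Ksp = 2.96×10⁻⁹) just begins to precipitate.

1.38×10⁻⁴ M

The threshold for precipitation is Q = Ksp.
Li₃PO₄(s) ⇌ 3 Li⁺(aq) + PO₄³⁻(aq)
Ksp = [Li⁺]^3[PO₄³⁻] = [PO₄³⁻](2.78×10⁻²)^3
[PO₄³⁻] = 2.96×10⁻⁹ / (2.78×10⁻²)^3 = 1.38×10⁻⁴
[PO₄³⁻] = 1.38×10⁻⁴ mol L⁻¹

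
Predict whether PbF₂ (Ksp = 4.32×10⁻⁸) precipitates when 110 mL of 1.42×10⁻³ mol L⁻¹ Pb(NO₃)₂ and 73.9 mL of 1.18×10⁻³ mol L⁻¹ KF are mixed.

The combined volume is 183.9 mL.
[Pb²⁺] = (1.42×10⁻³)(110)/183.9 = 8.49×10⁻⁴ mol L⁻¹
[F⁻] = (1.18×10⁻³)(73.9)/183.9 = 4.74×10⁻⁴ mol L⁻¹
Q = [Pb²⁺][F⁻]^2 = 1.91×10⁻¹⁰
Since Q (1.91×10⁻¹⁰) is less than Ksp (4.32×10⁻⁸), no PbF₂ precipitates.

No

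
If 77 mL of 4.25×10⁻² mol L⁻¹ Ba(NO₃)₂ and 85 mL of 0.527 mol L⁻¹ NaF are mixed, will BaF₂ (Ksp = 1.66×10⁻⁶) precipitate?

Yes

The combined volume is 162 mL.
[Ba²⁺] = (4.25×10⁻²)(77)/162 = 2.02×10⁻² mol L⁻¹
[F⁻] = (0.527)(85)/162 = 0.277 mol L⁻¹
Q = [Ba²⁺][F⁻]^2 = 1.54×10⁻³
Because Q > Ksp (1.54×10⁻³ vs 1.66×10⁻⁶), a precipitate of BaF₂ forms.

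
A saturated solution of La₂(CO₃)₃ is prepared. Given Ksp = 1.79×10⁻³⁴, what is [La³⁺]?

La₂(CO₃)₃(s) ⇌ 2 La³⁺(aq) + 3 CO₃²⁻(aq)
With molar solubility s: [La³⁺] = 2s, [CO₃²⁻] = 3s.
Ksp = [La³⁺]^2[CO₃²⁻]^3 = (2s)^2 · (3s)^3 = 108s^5 = 1.79×10⁻³⁴
s = 6.98×10⁻⁸ mol L⁻¹
[La³⁺] = 2s = 1.40×10⁻⁷ mol L⁻¹

1.40×10⁻⁷ M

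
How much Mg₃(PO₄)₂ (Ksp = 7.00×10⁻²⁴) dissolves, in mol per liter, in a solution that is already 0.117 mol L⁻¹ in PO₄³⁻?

2.67×10⁻⁸ M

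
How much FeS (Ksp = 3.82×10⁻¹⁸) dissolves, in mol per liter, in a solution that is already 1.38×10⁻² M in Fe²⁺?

2.77×10⁻¹⁶ M

FeS(s) ⇌ Fe²⁺(aq) + S²⁻(aq)
Fe²⁺ is already present at 1.38×10⁻² M. If s mol/L of FeS dissolves, [S²⁻] = s while [Fe²⁺] ≈ 1.38×10⁻² M.
Ksp = [Fe²⁺][S²⁻] = (1.38×10⁻²)s
s = 3.82×10⁻¹⁸ / (1.38×10⁻²) = 2.77×10⁻¹⁶
s = 2.77×10⁻¹⁶ M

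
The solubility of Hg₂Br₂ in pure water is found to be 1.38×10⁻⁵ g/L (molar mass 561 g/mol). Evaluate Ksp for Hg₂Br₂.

Convert to molarity: s = 1.38×10⁻⁵ / 561 = 2.4599×10⁻⁸ mol/L
Hg₂Br₂(s) ⇌ Hg₂²⁺(aq) + 2 Br⁻(aq)
Let s be the molar solubility. Then [Hg₂²⁺] = s and [Br⁻] = 2s.
Ksp = [Hg₂²⁺][Br⁻]^2 = s · (2s)^2 = 4s^3
Ksp = 4 × (2.4599×10⁻⁸)^3 = 5.95×10⁻²³

Ksp = 5.95×10⁻²³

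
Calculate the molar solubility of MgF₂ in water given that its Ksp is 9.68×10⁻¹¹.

2.89×10⁻⁴ M

MgF₂(s) ⇌ Mg²⁺(aq) + 2 F⁻(aq)
With molar solubility s: [Mg²⁺] = s, [F⁻] = 2s.
Ksp = [Mg²⁺][F⁻]^2 = s · (2s)^2 = 4s^3
4s^3 = 9.68×10⁻¹¹  ⇒  s^3 = 2.42×10⁻¹¹
Taking the 3rd root, s = 2.89×10⁻⁴ M.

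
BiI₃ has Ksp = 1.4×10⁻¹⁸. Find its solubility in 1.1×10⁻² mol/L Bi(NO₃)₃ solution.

BiI₃(s) ⇌ Bi³⁺(aq) + 3 I⁻(aq)
With Bi³⁺ already at 1.1×10⁻² mol/L and s small, take [Bi³⁺] ≈ 1.1×10⁻² mol/L and [I⁻] = 3s.
Ksp = [Bi³⁺][I⁻]^3 = (1.1×10⁻²)(3s)^3
(3s)^3 = 1.4×10⁻¹⁸ / (1.1×10⁻²) = 1.3×10⁻¹⁶
s = 1.7×10⁻⁶ mol/L

1.7×10⁻⁶ M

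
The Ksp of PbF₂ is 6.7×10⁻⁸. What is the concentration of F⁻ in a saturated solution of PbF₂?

5.1×10⁻³ M

PbF₂(s) ⇌ Pb²⁺(aq) + 2 F⁻(aq)
Let s be the molar solubility. Then [Pb²⁺] = s and [F⁻] = 2s.
Ksp = [Pb²⁺][F⁻]^2 = s · (2s)^2 = 4s^3 = 6.7×10⁻⁸
s = 2.6×10⁻³ M
[F⁻] = 2s = 5.1×10⁻³ M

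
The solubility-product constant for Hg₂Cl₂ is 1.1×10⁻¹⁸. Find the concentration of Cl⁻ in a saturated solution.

Hg₂Cl₂(s) ⇌ Hg₂²⁺(aq) + 2 Cl⁻(aq)
With molar solubility s: [Hg₂²⁺] = s, [Cl⁻] = 2s.
Ksp = [Hg₂²⁺][Cl⁻]^2 = s · (2s)^2 = 4s^3 = 1.1×10⁻¹⁸
s = 6.5×10⁻⁷ M
[Cl⁻] = 2s = 1.3×10⁻⁶ M

1.3×10⁻⁶ M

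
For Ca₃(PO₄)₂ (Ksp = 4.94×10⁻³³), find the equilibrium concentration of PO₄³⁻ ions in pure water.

2.71×10⁻⁷ M

Ca₃(PO₄)₂(s) ⇌ 3 Ca²⁺(aq) + 2 PO₄³⁻(aq)
Call the molar solubility s, so that [Ca²⁺] = 3s and [PO₄³⁻] = 2s.
Ksp = [Ca²⁺]^3[PO₄³⁻]^2 = (3s)^3 · (2s)^2 = 108s^5 = 4.94×10⁻³³
s = 1.36×10⁻⁷ M
[PO₄³⁻] = 2s = 2.71×10⁻⁷ M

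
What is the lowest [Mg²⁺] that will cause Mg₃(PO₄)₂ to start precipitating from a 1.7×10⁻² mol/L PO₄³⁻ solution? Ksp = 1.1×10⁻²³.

3.4×10⁻⁷ M

Precipitation begins when Q = Ksp.
Mg₃(PO₄)₂(s) ⇌ 3 Mg²⁺(aq) + 2 PO₄³⁻(aq)
Ksp = [Mg²⁺]^3[PO₄³⁻]^2 = [Mg²⁺]^3(1.7×10⁻²)^2
[Mg²⁺]^3 = 1.1×10⁻²³ / (1.7×10⁻²)^2 = 3.8×10⁻²⁰
[Mg²⁺] = 3.4×10⁻⁷ mol/L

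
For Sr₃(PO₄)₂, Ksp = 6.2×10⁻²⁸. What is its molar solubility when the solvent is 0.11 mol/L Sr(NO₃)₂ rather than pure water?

Sr₃(PO₄)₂(s) ⇌ 3 Sr²⁺(aq) + 2 PO₄³⁻(aq)
The solution already contains Sr²⁺ at 0.11 mol/L. Let s be the molar solubility of Sr₃(PO₄)₂.
[Sr²⁺] ≈ 0.11 mol/L (common ion dominates); [PO₄³⁻] = 2s.
Ksp = [Sr²⁺]^3[PO₄³⁻]^2 = (0.11)^3(2s)^2
(2s)^2 = 6.2×10⁻²⁸ / (0.11)^3 = 4.7×10⁻²⁵
s = 3.4×10⁻¹³ mol/L

3.4×10⁻¹³ M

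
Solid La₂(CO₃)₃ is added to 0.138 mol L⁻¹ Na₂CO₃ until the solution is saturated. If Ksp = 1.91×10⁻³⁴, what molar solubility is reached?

1.35×10⁻¹⁶ M

La₂(CO₃)₃(s) ⇌ 2 La³⁺(aq) + 3 CO₃²⁻(aq)
With CO₃²⁻ already at 0.138 mol L⁻¹ and s small, take [CO₃²⁻] ≈ 0.138 mol L⁻¹ and [La³⁺] = 2s.
Ksp = [La³⁺]^2[CO₃²⁻]^3 = (2s)^2(0.138)^3
(2s)^2 = 1.91×10⁻³⁴ / (0.138)^3 = 7.27×10⁻³²
s = 1.35×10⁻¹⁶ mol L⁻¹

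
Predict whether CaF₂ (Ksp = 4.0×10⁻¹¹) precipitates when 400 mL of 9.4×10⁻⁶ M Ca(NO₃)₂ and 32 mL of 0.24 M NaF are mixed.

The combined volume is 432 mL.
[Ca²⁺] = (9.4×10⁻⁶)(400)/432 = 8.7×10⁻⁶ M
[F⁻] = (0.24)(32)/432 = 1.8×10⁻² M
Q = [Ca²⁺][F⁻]^2 = 2.8×10⁻⁹
Q = 2.8×10⁻⁹ > Ksp = 4.0×10⁻¹¹, so the solution is supersaturated and CaF₂ precipitates.

Yes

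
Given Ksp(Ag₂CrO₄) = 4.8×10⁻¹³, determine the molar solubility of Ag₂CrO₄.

4.9×10⁻⁵ M

Ag₂CrO₄(s) ⇌ 2 Ag⁺(aq) + CrO₄²⁻(aq)
For each mole of Ag₂CrO₄ that dissolves per liter, [Ag⁺] = 2s and [CrO₄²⁻] = s; let s denote this solubility.
Ksp = [Ag⁺]^2[CrO₄²⁻] = (2s)^2 · s = 4s^3
4s^3 = 4.8×10⁻¹³  ⇒  s^3 = 1.2×10⁻¹³
s = 4.9×10⁻⁵ mol/L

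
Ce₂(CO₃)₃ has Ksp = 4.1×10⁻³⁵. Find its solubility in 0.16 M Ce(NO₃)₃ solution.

3.9×10⁻¹² M

Ce₂(CO₃)₃(s) ⇌ 2 Ce³⁺(aq) + 3 CO₃²⁻(aq)
With Ce³⁺ already at 0.16 M and s small, take [Ce³⁺] ≈ 0.16 M and [CO₃²⁻] = 3s.
Ksp = [Ce³⁺]^2[CO₃²⁻]^3 = (0.16)^2(3s)^3
(3s)^3 = 4.1×10⁻³⁵ / (0.16)^2 = 1.6×10⁻³³
s = 3.9×10⁻¹² M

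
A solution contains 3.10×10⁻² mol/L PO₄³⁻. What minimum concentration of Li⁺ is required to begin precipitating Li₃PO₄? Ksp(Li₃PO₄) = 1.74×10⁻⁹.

A salt starts to precipitate once the ion product Q reaches its Ksp.
Li₃PO₄(s) ⇌ 3 Li⁺(aq) + PO₄³⁻(aq)
Ksp = [Li⁺]^3[PO₄³⁻] = [Li⁺]^3(3.10×10⁻²)
[Li⁺]^3 = 1.74×10⁻⁹ / (3.10×10⁻²) = 5.61×10⁻⁸
[Li⁺] = 3.83×10⁻³ mol/L

3.83×10⁻³ M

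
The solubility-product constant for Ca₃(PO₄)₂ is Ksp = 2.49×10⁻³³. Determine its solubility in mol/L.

Ca₃(PO₄)₂(s) ⇌ 3 Ca²⁺(aq) + 2 PO₄³⁻(aq)
If s mol/L of Ca₃(PO₄)₂ dissolves, [Ca²⁺] = 3s and [PO₄³⁻] = 2s.
Ksp = [Ca²⁺]^3[PO₄³⁻]^2 = (3s)^3 · (2s)^2 = 108s^5
108s^5 = 2.49×10⁻³³  ⇒  s^5 = 2.31×10⁻³⁵
s = 1.18×10⁻⁷ mol/L

1.18×10⁻⁷ M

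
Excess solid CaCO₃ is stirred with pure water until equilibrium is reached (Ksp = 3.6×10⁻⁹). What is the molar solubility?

6.0×10⁻⁵ M

CaCO₃(s) ⇌ Ca²⁺(aq) + CO₃²⁻(aq)
Let s be the molar solubility. Then [Ca²⁺] = s and [CO₃²⁻] = s.
Ksp = [Ca²⁺][CO₃²⁻] = s · s = s^2
s^2 = 3.6×10⁻⁹
Taking the 2nd root, s = 6.0×10⁻⁵ mol/L.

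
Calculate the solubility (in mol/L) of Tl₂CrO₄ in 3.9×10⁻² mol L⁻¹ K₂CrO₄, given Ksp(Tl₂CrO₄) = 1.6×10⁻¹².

3.2×10⁻⁶ M

Tl₂CrO₄(s) ⇌ 2 Tl⁺(aq) + CrO₄²⁻(aq)
Let s be the solubility of Tl₂CrO₄ here. The common ion gives [CrO₄²⁻] ≈ 3.9×10⁻² mol L⁻¹, and [Tl⁺] = 2s.
Ksp = [Tl⁺]^2[CrO₄²⁻] = (2s)^2(3.9×10⁻²)
(2s)^2 = 1.6×10⁻¹² / (3.9×10⁻²) = 4.1×10⁻¹¹
s = 3.2×10⁻⁶ mol L⁻¹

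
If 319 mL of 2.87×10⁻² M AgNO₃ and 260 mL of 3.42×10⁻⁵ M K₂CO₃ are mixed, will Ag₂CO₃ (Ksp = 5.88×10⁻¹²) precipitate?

Yes

After mixing, V = 319 mL + 260 mL = 579 mL.
[Ag⁺] = (2.87×10⁻²)(319)/579 = 1.58×10⁻² M
[CO₃²⁻] = (3.42×10⁻⁵)(260)/579 = 1.54×10⁻⁵ M
Q = [Ag⁺]^2[CO₃²⁻] = 3.84×10⁻⁹
Because Q > Ksp (3.84×10⁻⁹ vs 5.88×10⁻¹²), a precipitate of Ag₂CO₃ forms.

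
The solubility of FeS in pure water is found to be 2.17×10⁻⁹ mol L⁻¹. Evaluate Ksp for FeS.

Ksp = 4.71×10⁻¹⁸

FeS(s) ⇌ Fe²⁺(aq) + S²⁻(aq)
If s mol/L of FeS dissolves, [Fe²⁺] = s and [S²⁻] = s.
Ksp = [Fe²⁺][S²⁻] = s · s = s^2
Ksp = (2.17×10⁻⁹)^2 = 4.71×10⁻¹⁸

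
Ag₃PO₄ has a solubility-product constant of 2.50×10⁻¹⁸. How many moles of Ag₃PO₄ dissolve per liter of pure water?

Ag₃PO₄(s) ⇌ 3 Ag⁺(aq) + PO₄³⁻(aq)
If s mol/L of Ag₃PO₄ dissolves, [Ag⁺] = 3s and [PO₄³⁻] = s.
Ksp = [Ag⁺]^3[PO₄³⁻] = (3s)^3 · s = 27s^4
27s^4 = 2.50×10⁻¹⁸  ⇒  s^4 = 9.26×10⁻²⁰
Taking the 4th root, s = 1.74×10⁻⁵ M.

1.74×10⁻⁵ M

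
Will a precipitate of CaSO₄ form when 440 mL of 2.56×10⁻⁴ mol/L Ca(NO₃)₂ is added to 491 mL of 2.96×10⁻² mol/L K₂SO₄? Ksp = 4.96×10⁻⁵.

No

After mixing, V = 440 mL + 491 mL = 931 mL.
[Ca²⁺] = (2.56×10⁻⁴)(440)/931 = 1.21×10⁻⁴ mol/L
[SO₄²⁻] = (2.96×10⁻²)(491)/931 = 1.56×10⁻² mol/L
Q = [Ca²⁺][SO₄²⁻] = 1.89×10⁻⁶
Q = 1.89×10⁻⁶ < Ksp = 4.96×10⁻⁵, so the solution is unsaturated and no precipitate forms.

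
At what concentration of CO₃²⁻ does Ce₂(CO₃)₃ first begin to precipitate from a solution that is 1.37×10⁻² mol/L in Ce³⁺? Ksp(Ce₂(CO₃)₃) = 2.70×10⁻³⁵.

5.24×10⁻¹¹ M

Precipitation begins when Q = Ksp.
Ce₂(CO₃)₃(s) ⇌ 2 Ce³⁺(aq) + 3 CO₃²⁻(aq)
Ksp = [Ce³⁺]^2[CO₃²⁻]^3 = [CO₃²⁻]^3(1.37×10⁻²)^2
[CO₃²⁻]^3 = 2.70×10⁻³⁵ / (1.37×10⁻²)^2 = 1.44×10⁻³¹
[CO₃²⁻] = 5.24×10⁻¹¹ mol/L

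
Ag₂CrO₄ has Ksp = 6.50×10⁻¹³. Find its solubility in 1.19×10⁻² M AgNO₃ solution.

Ag₂CrO₄(s) ⇌ 2 Ag⁺(aq) + CrO₄²⁻(aq)
With Ag⁺ already at 1.19×10⁻² M and s small, take [Ag⁺] ≈ 1.19×10⁻² M and [CrO₄²⁻] = s.
Ksp = [Ag⁺]^2[CrO₄²⁻] = (1.19×10⁻²)^2s
s = 6.50×10⁻¹³ / (1.19×10⁻²)^2 = 4.59×10⁻⁹
s = 4.59×10⁻⁹ M

4.59×10⁻⁹ M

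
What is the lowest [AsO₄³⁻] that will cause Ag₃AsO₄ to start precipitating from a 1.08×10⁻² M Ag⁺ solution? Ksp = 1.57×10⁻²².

1.25×10⁻¹⁶ M

The threshold for precipitation is Q = Ksp.
Ag₃AsO₄(s) ⇌ 3 Ag⁺(aq) + AsO₄³⁻(aq)
Ksp = [Ag⁺]^3[AsO₄³⁻] = [AsO₄³⁻](1.08×10⁻²)^3
[AsO₄³⁻] = 1.57×10⁻²² / (1.08×10⁻²)^3 = 1.25×10⁻¹⁶
[AsO₄³⁻] = 1.25×10⁻¹⁶ M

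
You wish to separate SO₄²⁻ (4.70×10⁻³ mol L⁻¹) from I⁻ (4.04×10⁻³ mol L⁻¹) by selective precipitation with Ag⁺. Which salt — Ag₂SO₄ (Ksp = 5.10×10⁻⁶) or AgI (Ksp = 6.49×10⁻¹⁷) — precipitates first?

AgI

Precipitation of each salt begins when its ion product equals Ksp.
For Ag₂SO₄: [Ag⁺] = (Ksp/[SO₄²⁻])^(1/2) = 3.29×10⁻² mol L⁻¹
For AgI: [Ag⁺] = (Ksp/[I⁻]) = 1.61×10⁻¹⁴ mol L⁻¹
Since AgI needs less Ag⁺ to reach saturation, it precipitates first.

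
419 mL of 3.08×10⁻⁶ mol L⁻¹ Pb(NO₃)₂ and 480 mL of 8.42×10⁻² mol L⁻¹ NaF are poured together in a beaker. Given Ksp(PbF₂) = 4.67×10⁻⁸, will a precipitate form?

Total volume after mixing = 419 + 480 = 899 mL.
[Pb²⁺] = (3.08×10⁻⁶)(419)/899 = 1.44×10⁻⁶ mol L⁻¹
[F⁻] = (8.42×10⁻²)(480)/899 = 4.50×10⁻² mol L⁻¹
Q = [Pb²⁺][F⁻]^2 = 2.90×10⁻⁹
Since Q (2.90×10⁻⁹) is less than Ksp (4.67×10⁻⁸), no PbF₂ precipitates.

No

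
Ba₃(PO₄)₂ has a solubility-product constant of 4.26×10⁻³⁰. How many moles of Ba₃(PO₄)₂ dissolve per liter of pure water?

5.24×10⁻⁷ M

Ba₃(PO₄)₂(s) ⇌ 3 Ba²⁺(aq) + 2 PO₄³⁻(aq)
With molar solubility s: [Ba²⁺] = 3s, [PO₄³⁻] = 2s.
Ksp = [Ba²⁺]^3[PO₄³⁻]^2 = (3s)^3 · (2s)^2 = 108s^5
108s^5 = 4.26×10⁻³⁰  ⇒  s^5 = 3.94×10⁻³²
Taking the 5th root, s = 5.24×10⁻⁷ M.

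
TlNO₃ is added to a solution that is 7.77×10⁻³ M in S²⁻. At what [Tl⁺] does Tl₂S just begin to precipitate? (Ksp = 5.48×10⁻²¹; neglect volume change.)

Precipitation of each salt begins when its ion product equals Ksp.
Tl₂S(s) ⇌ 2 Tl⁺(aq) + S²⁻(aq)
Ksp = [Tl⁺]^2[S²⁻] = [Tl⁺]^2(7.77×10⁻³)
[Tl⁺]^2 = 5.48×10⁻²¹ / (7.77×10⁻³) = 7.05×10⁻¹⁹
[Tl⁺] = 8.40×10⁻¹⁰ M

8.40×10⁻¹⁰ M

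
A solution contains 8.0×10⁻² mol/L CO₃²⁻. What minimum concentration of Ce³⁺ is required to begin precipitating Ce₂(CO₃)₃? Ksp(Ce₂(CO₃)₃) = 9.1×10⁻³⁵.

Precipitation of each salt begins when its ion product equals Ksp.
Ce₂(CO₃)₃(s) ⇌ 2 Ce³⁺(aq) + 3 CO₃²⁻(aq)
Ksp = [Ce³⁺]^2[CO₃²⁻]^3 = [Ce³⁺]^2(8.0×10⁻²)^3
[Ce³⁺]^2 = 9.1×10⁻³⁵ / (8.0×10⁻²)^3 = 1.8×10⁻³¹
[Ce³⁺] = 4.2×10⁻¹⁶ mol/L

4.2×10⁻¹⁶ M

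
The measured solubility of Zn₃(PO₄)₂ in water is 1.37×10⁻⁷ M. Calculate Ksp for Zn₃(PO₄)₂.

Zn₃(PO₄)₂(s) ⇌ 3 Zn²⁺(aq) + 2 PO₄³⁻(aq)
Call the molar solubility s, so that [Zn²⁺] = 3s and [PO₄³⁻] = 2s.
Ksp = [Zn²⁺]^3[PO₄³⁻]^2 = (3s)^3 · (2s)^2 = 108s^5
Ksp = 108 × (1.37×10⁻⁷)^5 = 5.21×10⁻³³

Ksp = 5.21×10⁻³³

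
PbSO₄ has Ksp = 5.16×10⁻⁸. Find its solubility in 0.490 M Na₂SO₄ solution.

PbSO₄(s) ⇌ Pb²⁺(aq) + SO₄²⁻(aq)
Let s be the solubility of PbSO₄ here. The common ion gives [SO₄²⁻] ≈ 0.490 M, and [Pb²⁺] = s.
Ksp = [Pb²⁺][SO₄²⁻] = s(0.490)
s = 5.16×10⁻⁸ / (0.490) = 1.05×10⁻⁷
s = 1.05×10⁻⁷ M

1.05×10⁻⁷ M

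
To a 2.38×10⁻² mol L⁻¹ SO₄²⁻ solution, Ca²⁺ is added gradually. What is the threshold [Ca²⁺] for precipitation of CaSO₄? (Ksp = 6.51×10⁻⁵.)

2.74×10⁻³ M

Precipitation begins when Q = Ksp.
CaSO₄(s) ⇌ Ca²⁺(aq) + SO₄²⁻(aq)
Ksp = [Ca²⁺][SO₄²⁻] = [Ca²⁺](2.38×10⁻²)
[Ca²⁺] = 6.51×10⁻⁵ / (2.38×10⁻²) = 2.74×10⁻³
[Ca²⁺] = 2.74×10⁻³ mol L⁻¹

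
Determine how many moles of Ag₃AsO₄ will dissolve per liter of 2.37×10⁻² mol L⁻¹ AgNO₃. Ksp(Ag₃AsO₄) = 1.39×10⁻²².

Ag₃AsO₄(s) ⇌ 3 Ag⁺(aq) + AsO₄³⁻(aq)
Ag⁺ is already present at 2.37×10⁻² mol L⁻¹. If s mol/L of Ag₃AsO₄ dissolves, [AsO₄³⁻] = s while [Ag⁺] ≈ 2.37×10⁻² mol L⁻¹.
Ksp = [Ag⁺]^3[AsO₄³⁻] = (2.37×10⁻²)^3s
s = 1.39×10⁻²² / (2.37×10⁻²)^3 = 1.04×10⁻¹⁷
s = 1.04×10⁻¹⁷ mol L⁻¹

1.04×10⁻¹⁷ M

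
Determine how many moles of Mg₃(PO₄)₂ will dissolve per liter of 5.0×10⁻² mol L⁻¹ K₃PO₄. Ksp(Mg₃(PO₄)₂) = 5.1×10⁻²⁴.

Mg₃(PO₄)₂(s) ⇌ 3 Mg²⁺(aq) + 2 PO₄³⁻(aq)
The solution already contains PO₄³⁻ at 5.0×10⁻² mol L⁻¹. Let s be the molar solubility of Mg₃(PO₄)₂.
[PO₄³⁻] ≈ 5.0×10⁻² mol L⁻¹ (common ion dominates); [Mg²⁺] = 3s.
Ksp = [Mg²⁺]^3[PO₄³⁻]^2 = (3s)^3(5.0×10⁻²)^2
(3s)^3 = 5.1×10⁻²⁴ / (5.0×10⁻²)^2 = 2.0×10⁻²¹
s = 4.2×10⁻⁸ mol L⁻¹

4.2×10⁻⁸ M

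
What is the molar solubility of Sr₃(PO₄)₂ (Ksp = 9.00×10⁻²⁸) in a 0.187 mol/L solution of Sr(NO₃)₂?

1.85×10⁻¹³ M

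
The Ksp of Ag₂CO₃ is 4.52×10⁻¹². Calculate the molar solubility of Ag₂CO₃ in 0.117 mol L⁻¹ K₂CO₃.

Ag₂CO₃(s) ⇌ 2 Ag⁺(aq) + CO₃²⁻(aq)
With CO₃²⁻ already at 0.117 mol L⁻¹ and s small, take [CO₃²⁻] ≈ 0.117 mol L⁻¹ and [Ag⁺] = 2s.
Ksp = [Ag⁺]^2[CO₃²⁻] = (2s)^2(0.117)
(2s)^2 = 4.52×10⁻¹² / (0.117) = 3.86×10⁻¹¹
s = 3.11×10⁻⁶ mol L⁻¹

3.11×10⁻⁶ M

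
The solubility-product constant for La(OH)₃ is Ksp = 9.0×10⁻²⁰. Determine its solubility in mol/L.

7.6×10⁻⁶ M

La(OH)₃(s) ⇌ La³⁺(aq) + 3 OH⁻(aq)
If s mol/L of La(OH)₃ dissolves, [La³⁺] = s and [OH⁻] = 3s.
Ksp = [La³⁺][OH⁻]^3 = s · (3s)^3 = 27s^4
27s^4 = 9.0×10⁻²⁰  ⇒  s^4 = 3.3×10⁻²¹
Taking the 4th root, s = 7.6×10⁻⁶ M.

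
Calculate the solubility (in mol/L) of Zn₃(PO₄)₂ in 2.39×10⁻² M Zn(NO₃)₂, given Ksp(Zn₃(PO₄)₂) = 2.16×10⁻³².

Zn₃(PO₄)₂(s) ⇌ 3 Zn²⁺(aq) + 2 PO₄³⁻(aq)
Let s be the solubility of Zn₃(PO₄)₂ here. The common ion gives [Zn²⁺] ≈ 2.39×10⁻² M, and [PO₄³⁻] = 2s.
Ksp = [Zn²⁺]^3[PO₄³⁻]^2 = (2.39×10⁻²)^3(2s)^2
(2s)^2 = 2.16×10⁻³² / (2.39×10⁻²)^3 = 1.58×10⁻²⁷
s = 1.99×10⁻¹⁴ M

1.99×10⁻¹⁴ M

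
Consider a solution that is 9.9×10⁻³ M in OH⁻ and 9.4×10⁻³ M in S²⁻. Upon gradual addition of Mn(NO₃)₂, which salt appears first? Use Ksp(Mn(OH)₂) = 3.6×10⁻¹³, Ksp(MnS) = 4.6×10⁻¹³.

MnS

The threshold for precipitation is Q = Ksp.
For Mn(OH)₂: [Mn²⁺] = (Ksp/[OH⁻]^2) = 3.7×10⁻⁹ M
For MnS: [Mn²⁺] = (Ksp/[S²⁻]) = 4.9×10⁻¹¹ M
Since MnS needs less Mn²⁺ to reach saturation, it precipitates first.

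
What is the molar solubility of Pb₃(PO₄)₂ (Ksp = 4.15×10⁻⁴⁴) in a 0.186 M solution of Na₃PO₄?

3.54×10⁻¹⁵ M

Pb₃(PO₄)₂(s) ⇌ 3 Pb²⁺(aq) + 2 PO₄³⁻(aq)
PO₄³⁻ is already present at 0.186 M. If s mol/L of Pb₃(PO₄)₂ dissolves, [Pb²⁺] = 3s while [PO₄³⁻] ≈ 0.186 M.
Ksp = [Pb²⁺]^3[PO₄³⁻]^2 = (3s)^3(0.186)^2
(3s)^3 = 4.15×10⁻⁴⁴ / (0.186)^2 = 1.20×10⁻⁴²
s = 3.54×10⁻¹⁵ M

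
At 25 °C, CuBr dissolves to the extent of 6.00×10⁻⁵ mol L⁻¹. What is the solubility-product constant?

Ksp = 3.60×10⁻⁹

CuBr(s) ⇌ Cu⁺(aq) + Br⁻(aq)
With molar solubility s: [Cu⁺] = s, [Br⁻] = s.
Ksp = [Cu⁺][Br⁻] = s · s = s^2
Ksp = (6.00×10⁻⁵)^2 = 3.60×10⁻⁹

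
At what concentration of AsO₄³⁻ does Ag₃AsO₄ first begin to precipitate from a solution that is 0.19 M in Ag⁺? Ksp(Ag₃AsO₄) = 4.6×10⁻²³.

6.7×10⁻²¹ M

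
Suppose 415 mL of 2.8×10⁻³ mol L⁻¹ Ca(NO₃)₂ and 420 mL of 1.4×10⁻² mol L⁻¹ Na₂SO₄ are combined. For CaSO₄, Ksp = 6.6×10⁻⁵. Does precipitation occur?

No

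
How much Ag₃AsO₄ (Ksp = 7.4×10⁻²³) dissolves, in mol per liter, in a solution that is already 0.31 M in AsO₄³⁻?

2.1×10⁻⁸ M

Ag₃AsO₄(s) ⇌ 3 Ag⁺(aq) + AsO₄³⁻(aq)
AsO₄³⁻ is already present at 0.31 M. If s mol/L of Ag₃AsO₄ dissolves, [Ag⁺] = 3s while [AsO₄³⁻] ≈ 0.31 M.
Ksp = [Ag⁺]^3[AsO₄³⁻] = (3s)^3(0.31)
(3s)^3 = 7.4×10⁻²³ / (0.31) = 2.4×10⁻²²
s = 2.1×10⁻⁸ M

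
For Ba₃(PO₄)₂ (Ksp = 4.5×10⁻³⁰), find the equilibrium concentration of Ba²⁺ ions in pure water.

1.6×10⁻⁶ M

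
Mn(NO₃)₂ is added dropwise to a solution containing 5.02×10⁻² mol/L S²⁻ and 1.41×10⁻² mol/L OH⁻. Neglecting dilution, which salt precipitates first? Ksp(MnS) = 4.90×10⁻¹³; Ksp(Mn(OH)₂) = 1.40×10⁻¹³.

MnS

Precipitation begins when Q = Ksp.
For MnS: [Mn²⁺] = (Ksp/[S²⁻]) = 9.76×10⁻¹² mol/L
For Mn(OH)₂: [Mn²⁺] = (Ksp/[OH⁻]^2) = 7.04×10⁻¹⁰ mol/L
The smaller threshold [Mn²⁺] is reached first, so MnS precipitates first.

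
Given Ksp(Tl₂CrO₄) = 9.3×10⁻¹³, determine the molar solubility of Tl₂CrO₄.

6.1×10⁻⁵ M

Tl₂CrO₄(s) ⇌ 2 Tl⁺(aq) + CrO₄²⁻(aq)
Let s be the molar solubility. Then [Tl⁺] = 2s and [CrO₄²⁻] = s.
Ksp = [Tl⁺]^2[CrO₄²⁻] = (2s)^2 · s = 4s^3
4s^3 = 9.3×10⁻¹³  ⇒  s^3 = 2.3×10⁻¹³
s = 6.1×10⁻⁵ mol/L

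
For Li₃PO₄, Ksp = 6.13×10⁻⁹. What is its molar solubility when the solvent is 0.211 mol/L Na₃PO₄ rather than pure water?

1.02×10⁻³ M

Li₃PO₄(s) ⇌ 3 Li⁺(aq) + PO₄³⁻(aq)
PO₄³⁻ is already present at 0.211 mol/L. If s mol/L of Li₃PO₄ dissolves, [Li⁺] = 3s while [PO₄³⁻] ≈ 0.211 mol/L.
Ksp = [Li⁺]^3[PO₄³⁻] = (3s)^3(0.211)
(3s)^3 = 6.13×10⁻⁹ / (0.211) = 2.91×10⁻⁸
s = 1.02×10⁻³ mol/L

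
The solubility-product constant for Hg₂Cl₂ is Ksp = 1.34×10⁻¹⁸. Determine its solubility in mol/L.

6.95×10⁻⁷ M

Hg₂Cl₂(s) ⇌ Hg₂²⁺(aq) + 2 Cl⁻(aq)
For each mole of Hg₂Cl₂ that dissolves per liter, [Hg₂²⁺] = s and [Cl⁻] = 2s; let s denote this solubility.
Ksp = [Hg₂²⁺][Cl⁻]^2 = s · (2s)^2 = 4s^3
4s^3 = 1.34×10⁻¹⁸  ⇒  s^3 = 3.35×10⁻¹⁹
Taking the 3rd root, s = 6.95×10⁻⁷ mol/L.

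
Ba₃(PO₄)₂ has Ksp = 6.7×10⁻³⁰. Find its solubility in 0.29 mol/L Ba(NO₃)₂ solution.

8.3×10⁻¹⁵ M

Ba₃(PO₄)₂(s) ⇌ 3 Ba²⁺(aq) + 2 PO₄³⁻(aq)
Ba²⁺ is already present at 0.29 mol/L. If s mol/L of Ba₃(PO₄)₂ dissolves, [PO₄³⁻] = 2s while [Ba²⁺] ≈ 0.29 mol/L.
Ksp = [Ba²⁺]^3[PO₄³⁻]^2 = (0.29)^3(2s)^2
(2s)^2 = 6.7×10⁻³⁰ / (0.29)^3 = 2.7×10⁻²⁸
s = 8.3×10⁻¹⁵ mol/L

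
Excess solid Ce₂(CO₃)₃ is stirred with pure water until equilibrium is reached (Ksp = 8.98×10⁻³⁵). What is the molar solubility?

6.08×10⁻⁸ M

Ce₂(CO₃)₃(s) ⇌ 2 Ce³⁺(aq) + 3 CO₃²⁻(aq)
For each mole of Ce₂(CO₃)₃ that dissolves per liter, [Ce³⁺] = 2s and [CO₃²⁻] = 3s; let s denote this solubility.
Ksp = [Ce³⁺]^2[CO₃²⁻]^3 = (2s)^2 · (3s)^3 = 108s^5
108s^5 = 8.98×10⁻³⁵  ⇒  s^5 = 8.31×10⁻³⁷
Taking the 5th root, s = 6.08×10⁻⁸ mol/L.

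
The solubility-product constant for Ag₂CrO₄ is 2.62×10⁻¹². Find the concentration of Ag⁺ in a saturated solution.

1.74×10⁻⁴ M

Ag₂CrO₄(s) ⇌ 2 Ag⁺(aq) + CrO₄²⁻(aq)
If s mol/L of Ag₂CrO₄ dissolves, [Ag⁺] = 2s and [CrO₄²⁻] = s.
Ksp = [Ag⁺]^2[CrO₄²⁻] = (2s)^2 · s = 4s^3 = 2.62×10⁻¹²
s = 8.68×10⁻⁵ mol/L
[Ag⁺] = 2s = 1.74×10⁻⁴ mol/L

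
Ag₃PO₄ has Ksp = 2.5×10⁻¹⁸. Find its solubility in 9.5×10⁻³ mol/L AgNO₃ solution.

Ag₃PO₄(s) ⇌ 3 Ag⁺(aq) + PO₄³⁻(aq)
The solution already contains Ag⁺ at 9.5×10⁻³ mol/L. Let s be the molar solubility of Ag₃PO₄.
[Ag⁺] ≈ 9.5×10⁻³ mol/L (common ion dominates); [PO₄³⁻] = s.
Ksp = [Ag⁺]^3[PO₄³⁻] = (9.5×10⁻³)^3s
s = 2.5×10⁻¹⁸ / (9.5×10⁻³)^3 = 2.9×10⁻¹²
s = 2.9×10⁻¹² mol/L

2.9×10⁻¹² M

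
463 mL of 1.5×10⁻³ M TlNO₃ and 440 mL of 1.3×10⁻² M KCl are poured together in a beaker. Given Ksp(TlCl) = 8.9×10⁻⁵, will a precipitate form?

No

The combined volume is 903 mL.
[Tl⁺] = (1.5×10⁻³)(463)/903 = 7.7×10⁻⁴ M
[Cl⁻] = (1.3×10⁻²)(440)/903 = 6.3×10⁻³ M
Q = [Tl⁺][Cl⁻] = 4.9×10⁻⁶
Q = 4.9×10⁻⁶ < Ksp = 8.9×10⁻⁵, so the solution is unsaturated and no precipitate forms.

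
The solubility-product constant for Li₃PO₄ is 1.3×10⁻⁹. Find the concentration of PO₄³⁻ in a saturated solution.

2.6×10⁻³ M

Li₃PO₄(s) ⇌ 3 Li⁺(aq) + PO₄³⁻(aq)
Call the molar solubility s, so that [Li⁺] = 3s and [PO₄³⁻] = s.
Ksp = [Li⁺]^3[PO₄³⁻] = (3s)^3 · s = 27s^4 = 1.3×10⁻⁹
s = 2.6×10⁻³ M
[PO₄³⁻] = s = 2.6×10⁻³ M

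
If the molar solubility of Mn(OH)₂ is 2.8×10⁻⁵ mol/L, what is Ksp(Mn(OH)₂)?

Ksp = 8.8×10⁻¹⁴

Mn(OH)₂(s) ⇌ Mn²⁺(aq) + 2 OH⁻(aq)
Call the molar solubility s, so that [Mn²⁺] = s and [OH⁻] = 2s.
Ksp = [Mn²⁺][OH⁻]^2 = s · (2s)^2 = 4s^3
Ksp = 4 × (2.8×10⁻⁵)^3 = 8.8×10⁻¹⁴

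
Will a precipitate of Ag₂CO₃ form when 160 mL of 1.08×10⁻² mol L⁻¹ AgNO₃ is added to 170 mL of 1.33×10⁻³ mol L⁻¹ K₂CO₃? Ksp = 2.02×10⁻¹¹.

After mixing, V = 160 mL + 170 mL = 330 mL.
[Ag⁺] = (1.08×10⁻²)(160)/330 = 5.24×10⁻³ mol L⁻¹
[CO₃²⁻] = (1.33×10⁻³)(170)/330 = 6.85×10⁻⁴ mol L⁻¹
Q = [Ag⁺]^2[CO₃²⁻] = 1.88×10⁻⁸
Because Q > Ksp (1.88×10⁻⁸ vs 2.02×10⁻¹¹), a precipitate of Ag₂CO₃ forms.

Yes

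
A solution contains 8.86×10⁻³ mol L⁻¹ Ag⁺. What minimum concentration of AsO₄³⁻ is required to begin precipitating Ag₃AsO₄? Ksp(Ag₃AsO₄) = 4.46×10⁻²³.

A salt starts to precipitate once the ion product Q reaches its Ksp.
Ag₃AsO₄(s) ⇌ 3 Ag⁺(aq) + AsO₄³⁻(aq)
Ksp = [Ag⁺]^3[AsO₄³⁻] = [AsO₄³⁻](8.86×10⁻³)^3
[AsO₄³⁻] = 4.46×10⁻²³ / (8.86×10⁻³)^3 = 6.41×10⁻¹⁷
[AsO₄³⁻] = 6.41×10⁻¹⁷ mol L⁻¹

6.41×10⁻¹⁷ M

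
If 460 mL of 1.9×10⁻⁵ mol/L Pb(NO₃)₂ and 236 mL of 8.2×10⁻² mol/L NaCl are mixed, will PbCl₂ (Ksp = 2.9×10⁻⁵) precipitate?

No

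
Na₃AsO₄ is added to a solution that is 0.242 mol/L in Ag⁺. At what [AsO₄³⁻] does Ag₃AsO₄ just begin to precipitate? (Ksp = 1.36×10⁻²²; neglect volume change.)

9.60×10⁻²¹ M

Precipitation of each salt begins when its ion product equals Ksp.
Ag₃AsO₄(s) ⇌ 3 Ag⁺(aq) + AsO₄³⁻(aq)
Ksp = [Ag⁺]^3[AsO₄³⁻] = [AsO₄³⁻](0.242)^3
[AsO₄³⁻] = 1.36×10⁻²² / (0.242)^3 = 9.60×10⁻²¹
[AsO₄³⁻] = 9.60×10⁻²¹ mol/L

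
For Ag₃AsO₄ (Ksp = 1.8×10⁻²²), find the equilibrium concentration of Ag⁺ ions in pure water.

4.8×10⁻⁶ M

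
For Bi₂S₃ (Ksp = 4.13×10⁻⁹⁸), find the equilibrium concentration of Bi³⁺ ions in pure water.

2.62×10⁻²⁰ M

Bi₂S₃(s) ⇌ 2 Bi³⁺(aq) + 3 S²⁻(aq)
With molar solubility s: [Bi³⁺] = 2s, [S²⁻] = 3s.
Ksp = [Bi³⁺]^2[S²⁻]^3 = (2s)^2 · (3s)^3 = 108s^5 = 4.13×10⁻⁹⁸
s = 1.31×10⁻²⁰ mol/L
[Bi³⁺] = 2s = 2.62×10⁻²⁰ mol/L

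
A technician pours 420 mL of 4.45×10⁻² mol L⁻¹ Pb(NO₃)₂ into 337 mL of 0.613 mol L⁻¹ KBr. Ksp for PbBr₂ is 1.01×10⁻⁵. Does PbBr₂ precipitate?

Yes

The combined volume is 757 mL.
[Pb²⁺] = (4.45×10⁻²)(420)/757 = 2.47×10⁻² mol L⁻¹
[Br⁻] = (0.613)(337)/757 = 0.273 mol L⁻¹
Q = [Pb²⁺][Br⁻]^2 = 1.84×10⁻³
Q = 1.84×10⁻³ > Ksp = 1.01×10⁻⁵, so the solution is supersaturated and PbBr₂ precipitates.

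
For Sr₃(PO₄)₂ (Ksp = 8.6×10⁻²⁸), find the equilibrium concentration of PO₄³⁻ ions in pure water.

Sr₃(PO₄)₂(s) ⇌ 3 Sr²⁺(aq) + 2 PO₄³⁻(aq)
If s mol/L of Sr₃(PO₄)₂ dissolves, [Sr²⁺] = 3s and [PO₄³⁻] = 2s.
Ksp = [Sr²⁺]^3[PO₄³⁻]^2 = (3s)^3 · (2s)^2 = 108s^5 = 8.6×10⁻²⁸
s = 1.5×10⁻⁶ mol L⁻¹
[PO₄³⁻] = 2s = 3.0×10⁻⁶ mol L⁻¹

3.0×10⁻⁶ M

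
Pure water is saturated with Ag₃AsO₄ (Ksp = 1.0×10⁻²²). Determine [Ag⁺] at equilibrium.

4.2×10⁻⁶ M

Ag₃AsO₄(s) ⇌ 3 Ag⁺(aq) + AsO₄³⁻(aq)
If s mol/L of Ag₃AsO₄ dissolves, [Ag⁺] = 3s and [AsO₄³⁻] = s.
Ksp = [Ag⁺]^3[AsO₄³⁻] = (3s)^3 · s = 27s^4 = 1.0×10⁻²²
s = 1.4×10⁻⁶ mol/L
[Ag⁺] = 3s = 4.2×10⁻⁶ mol/L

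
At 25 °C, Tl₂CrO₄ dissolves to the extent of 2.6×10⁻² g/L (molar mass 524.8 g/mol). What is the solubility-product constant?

Convert to molarity: s = 2.6×10⁻² / 524.8 = 4.954×10⁻⁵ mol/L
Tl₂CrO₄(s) ⇌ 2 Tl⁺(aq) + CrO₄²⁻(aq)
Call the molar solubility s, so that [Tl⁺] = 2s and [CrO₄²⁻] = s.
Ksp = [Tl⁺]^2[CrO₄²⁻] = (2s)^2 · s = 4s^3
Ksp = 4 × (4.954×10⁻⁵)^3 = 4.9×10⁻¹³

Ksp = 4.9×10⁻¹³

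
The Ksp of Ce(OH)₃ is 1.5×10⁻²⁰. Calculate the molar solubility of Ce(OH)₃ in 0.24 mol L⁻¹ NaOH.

1.1×10⁻¹⁸ M

Ce(OH)₃(s) ⇌ Ce³⁺(aq) + 3 OH⁻(aq)
Let s be the solubility of Ce(OH)₃ here. The common ion gives [OH⁻] ≈ 0.24 mol L⁻¹, and [Ce³⁺] = s.
Ksp = [Ce³⁺][OH⁻]^3 = s(0.24)^3
s = 1.5×10⁻²⁰ / (0.24)^3 = 1.1×10⁻¹⁸
s = 1.1×10⁻¹⁸ mol L⁻¹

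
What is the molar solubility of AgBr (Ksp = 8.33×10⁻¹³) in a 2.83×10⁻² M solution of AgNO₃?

2.94×10⁻¹¹ M

AgBr(s) ⇌ Ag⁺(aq) + Br⁻(aq)
Ag⁺ is already present at 2.83×10⁻² M. If s mol/L of AgBr dissolves, [Br⁻] = s while [Ag⁺] ≈ 2.83×10⁻² M.
Ksp = [Ag⁺][Br⁻] = (2.83×10⁻²)s
s = 8.33×10⁻¹³ / (2.83×10⁻²) = 2.94×10⁻¹¹
s = 2.94×10⁻¹¹ M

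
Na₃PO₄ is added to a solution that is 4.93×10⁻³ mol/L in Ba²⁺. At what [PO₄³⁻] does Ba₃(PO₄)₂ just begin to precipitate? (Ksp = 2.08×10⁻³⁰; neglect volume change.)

4.17×10⁻¹² M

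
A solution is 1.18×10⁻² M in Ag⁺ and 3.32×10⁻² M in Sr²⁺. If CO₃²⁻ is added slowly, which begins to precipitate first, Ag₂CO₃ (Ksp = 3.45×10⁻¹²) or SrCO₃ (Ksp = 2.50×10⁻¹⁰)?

SrCO₃

A salt starts to precipitate once the ion product Q reaches its Ksp.
For Ag₂CO₃: [CO₃²⁻] = (Ksp/[Ag⁺]^2) = 2.48×10⁻⁸ M
For SrCO₃: [CO₃²⁻] = (Ksp/[Sr²⁺]) = 7.53×10⁻⁹ M
SrCO₃ requires the lower [CO₃²⁻], so it precipitates first.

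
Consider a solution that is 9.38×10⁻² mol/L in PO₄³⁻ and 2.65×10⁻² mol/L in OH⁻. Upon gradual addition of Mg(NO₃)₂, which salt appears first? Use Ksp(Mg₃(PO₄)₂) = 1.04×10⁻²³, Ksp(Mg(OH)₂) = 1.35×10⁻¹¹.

Each salt precipitates once Q = Ksp for that salt.
For Mg₃(PO₄)₂: [Mg²⁺] = (Ksp/[PO₄³⁻]^2)^(1/3) = 1.06×10⁻⁷ mol/L
For Mg(OH)₂: [Mg²⁺] = (Ksp/[OH⁻]^2) = 1.92×10⁻⁸ mol/L
The smaller threshold [Mg²⁺] is reached first, so Mg(OH)₂ precipitates first.

Mg(OH)₂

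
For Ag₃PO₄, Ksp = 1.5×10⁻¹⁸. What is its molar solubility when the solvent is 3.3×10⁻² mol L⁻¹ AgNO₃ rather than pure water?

4.2×10⁻¹⁴ M

Ag₃PO₄(s) ⇌ 3 Ag⁺(aq) + PO₄³⁻(aq)
Ag⁺ is already present at 3.3×10⁻² mol L⁻¹. If s mol/L of Ag₃PO₄ dissolves, [PO₄³⁻] = s while [Ag⁺] ≈ 3.3×10⁻² mol L⁻¹.
Ksp = [Ag⁺]^3[PO₄³⁻] = (3.3×10⁻²)^3s
s = 1.5×10⁻¹⁸ / (3.3×10⁻²)^3 = 4.2×10⁻¹⁴
s = 4.2×10⁻¹⁴ mol L⁻¹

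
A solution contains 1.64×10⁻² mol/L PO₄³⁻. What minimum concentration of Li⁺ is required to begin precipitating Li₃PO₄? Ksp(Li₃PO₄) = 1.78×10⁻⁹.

4.77×10⁻³ M

Precipitation begins when Q = Ksp.
Li₃PO₄(s) ⇌ 3 Li⁺(aq) + PO₄³⁻(aq)
Ksp = [Li⁺]^3[PO₄³⁻] = [Li⁺]^3(1.64×10⁻²)
[Li⁺]^3 = 1.78×10⁻⁹ / (1.64×10⁻²) = 1.09×10⁻⁷
[Li⁺] = 4.77×10⁻³ mol/L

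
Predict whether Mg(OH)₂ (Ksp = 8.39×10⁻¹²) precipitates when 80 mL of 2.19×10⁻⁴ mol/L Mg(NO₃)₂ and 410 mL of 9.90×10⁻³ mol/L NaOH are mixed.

Yes

After mixing, V = 80 mL + 410 mL = 490 mL.
[Mg²⁺] = (2.19×10⁻⁴)(80)/490 = 3.58×10⁻⁵ mol/L
[OH⁻] = (9.90×10⁻³)(410)/490 = 8.28×10⁻³ mol/L
Q = [Mg²⁺][OH⁻]^2 = 2.45×10⁻⁹
Because Q > Ksp (2.45×10⁻⁹ vs 8.39×10⁻¹²), a precipitate of Mg(OH)₂ forms.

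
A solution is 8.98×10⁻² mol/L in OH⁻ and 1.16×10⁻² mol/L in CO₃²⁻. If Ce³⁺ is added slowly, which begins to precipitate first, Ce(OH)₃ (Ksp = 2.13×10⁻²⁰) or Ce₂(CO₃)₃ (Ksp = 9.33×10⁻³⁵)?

Ce(OH)₃

Each salt precipitates once Q = Ksp for that salt.
For Ce(OH)₃: [Ce³⁺] = (Ksp/[OH⁻]^3) = 2.94×10⁻¹⁷ mol/L
For Ce₂(CO₃)₃: [Ce³⁺] = (Ksp/[CO₃²⁻]^3)^(1/2) = 7.73×10⁻¹⁵ mol/L
The smaller threshold [Ce³⁺] is reached first, so Ce(OH)₃ precipitates first.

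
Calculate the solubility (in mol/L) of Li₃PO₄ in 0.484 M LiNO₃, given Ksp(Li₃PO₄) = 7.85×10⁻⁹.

Li₃PO₄(s) ⇌ 3 Li⁺(aq) + PO₄³⁻(aq)
The solution already contains Li⁺ at 0.484 M. Let s be the molar solubility of Li₃PO₄.
[Li⁺] ≈ 0.484 M (common ion dominates); [PO₄³⁻] = s.
Ksp = [Li⁺]^3[PO₄³⁻] = (0.484)^3s
s = 7.85×10⁻⁹ / (0.484)^3 = 6.92×10⁻⁸
s = 6.92×10⁻⁸ M

6.92×10⁻⁸ M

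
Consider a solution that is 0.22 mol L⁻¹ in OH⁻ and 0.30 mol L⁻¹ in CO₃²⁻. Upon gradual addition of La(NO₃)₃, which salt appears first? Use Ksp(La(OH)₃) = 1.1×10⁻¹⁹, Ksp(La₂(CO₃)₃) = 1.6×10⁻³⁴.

La(OH)₃

Precipitation begins when Q = Ksp.
For La(OH)₃: [La³⁺] = (Ksp/[OH⁻]^3) = 1.0×10⁻¹⁷ mol L⁻¹
For La₂(CO₃)₃: [La³⁺] = (Ksp/[CO₃²⁻]^3)^(1/2) = 7.7×10⁻¹⁷ mol L⁻¹
The smaller threshold [La³⁺] is reached first, so La(OH)₃ precipitates first.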